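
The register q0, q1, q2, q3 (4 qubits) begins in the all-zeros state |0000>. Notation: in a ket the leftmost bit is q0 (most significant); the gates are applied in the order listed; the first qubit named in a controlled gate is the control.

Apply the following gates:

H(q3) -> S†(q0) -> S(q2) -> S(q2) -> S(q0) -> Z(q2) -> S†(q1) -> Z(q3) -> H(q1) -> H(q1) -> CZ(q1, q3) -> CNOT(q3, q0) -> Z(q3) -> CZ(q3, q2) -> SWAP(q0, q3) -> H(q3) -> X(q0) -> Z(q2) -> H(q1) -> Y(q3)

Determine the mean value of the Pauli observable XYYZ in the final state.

The expectation value of XYYZ is 0.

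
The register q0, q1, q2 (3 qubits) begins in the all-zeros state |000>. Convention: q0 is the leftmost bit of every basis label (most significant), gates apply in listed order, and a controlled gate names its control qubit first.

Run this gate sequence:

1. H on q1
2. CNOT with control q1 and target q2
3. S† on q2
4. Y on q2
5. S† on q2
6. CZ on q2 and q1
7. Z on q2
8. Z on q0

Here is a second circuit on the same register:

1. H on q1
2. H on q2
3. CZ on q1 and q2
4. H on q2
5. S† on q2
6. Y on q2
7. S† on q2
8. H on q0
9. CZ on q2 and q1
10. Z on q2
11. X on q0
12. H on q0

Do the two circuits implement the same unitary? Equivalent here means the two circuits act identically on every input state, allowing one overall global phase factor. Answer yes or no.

Yes: on every input state the two circuits agree up to one overall phase factor.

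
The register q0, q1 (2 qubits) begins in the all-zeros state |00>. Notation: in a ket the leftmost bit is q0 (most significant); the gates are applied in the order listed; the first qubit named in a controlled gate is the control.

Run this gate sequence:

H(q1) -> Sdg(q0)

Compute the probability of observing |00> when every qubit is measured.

The probability of measuring |00> is 1/2.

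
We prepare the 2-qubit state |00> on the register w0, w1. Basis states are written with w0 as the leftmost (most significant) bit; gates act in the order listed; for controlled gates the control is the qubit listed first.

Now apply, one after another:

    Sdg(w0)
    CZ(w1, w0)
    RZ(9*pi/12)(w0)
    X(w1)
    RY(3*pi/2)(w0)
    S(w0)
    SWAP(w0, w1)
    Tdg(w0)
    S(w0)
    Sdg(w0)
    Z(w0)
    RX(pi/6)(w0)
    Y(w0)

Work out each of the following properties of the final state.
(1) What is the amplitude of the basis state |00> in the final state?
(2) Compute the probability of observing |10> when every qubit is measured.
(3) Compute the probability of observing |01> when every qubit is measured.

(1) |00> carries amplitude (1 + sqrt(3))*exp(7*I*pi/8)/4 in the final state. Key observation: steps 9-10 multiply out to the identity, so the circuit reduces to the remaining gates.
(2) A full measurement returns |10> with probability 1/4 - sqrt(3)/8.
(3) Outcome |01> occurs with probability sqrt(3)/8 + 1/4.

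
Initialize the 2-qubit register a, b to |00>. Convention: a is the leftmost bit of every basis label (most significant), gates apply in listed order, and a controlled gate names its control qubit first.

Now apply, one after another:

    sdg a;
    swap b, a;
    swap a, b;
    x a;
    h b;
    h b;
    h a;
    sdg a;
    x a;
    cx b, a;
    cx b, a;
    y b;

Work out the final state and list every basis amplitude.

The resulting statevector has amplitude 0 on |00>, -sqrt(2)/2 on |01>, 0 on |10>, sqrt(2)*I/2 on |11>. Key observation: gates 5-6 undo each other exactly, leaving only the rest of the circuit to track.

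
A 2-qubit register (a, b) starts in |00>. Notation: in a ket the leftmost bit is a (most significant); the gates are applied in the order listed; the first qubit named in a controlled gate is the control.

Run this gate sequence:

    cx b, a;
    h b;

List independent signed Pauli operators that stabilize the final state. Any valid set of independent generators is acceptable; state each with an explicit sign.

The stabilizer group can be generated by +IX, +ZI, among other valid generating sets.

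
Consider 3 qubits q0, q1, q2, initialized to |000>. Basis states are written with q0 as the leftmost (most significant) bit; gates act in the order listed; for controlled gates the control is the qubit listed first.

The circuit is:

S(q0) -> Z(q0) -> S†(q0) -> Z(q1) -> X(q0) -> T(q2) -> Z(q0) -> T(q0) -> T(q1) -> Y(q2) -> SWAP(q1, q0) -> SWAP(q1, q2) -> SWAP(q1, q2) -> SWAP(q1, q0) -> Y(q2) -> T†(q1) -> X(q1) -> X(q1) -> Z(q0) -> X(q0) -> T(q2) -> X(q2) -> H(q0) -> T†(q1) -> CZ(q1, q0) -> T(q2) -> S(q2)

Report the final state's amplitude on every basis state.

The final amplitudes are -sqrt(2)/2 on |001>, -sqrt(2)/2 on |101>, and 0 on every other basis state. Key observation: steps 9-16 multiply out to the identity, so the circuit reduces to the remaining gates.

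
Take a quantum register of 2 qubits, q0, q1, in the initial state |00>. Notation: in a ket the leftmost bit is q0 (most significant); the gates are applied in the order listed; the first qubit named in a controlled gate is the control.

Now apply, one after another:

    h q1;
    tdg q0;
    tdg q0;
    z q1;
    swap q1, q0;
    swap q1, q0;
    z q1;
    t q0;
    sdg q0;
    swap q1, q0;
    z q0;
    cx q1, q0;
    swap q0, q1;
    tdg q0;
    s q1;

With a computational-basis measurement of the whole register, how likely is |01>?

A full measurement returns |01> with probability 1/2. Key observation: steps 4-7 multiply out to the identity, so the circuit reduces to the remaining gates.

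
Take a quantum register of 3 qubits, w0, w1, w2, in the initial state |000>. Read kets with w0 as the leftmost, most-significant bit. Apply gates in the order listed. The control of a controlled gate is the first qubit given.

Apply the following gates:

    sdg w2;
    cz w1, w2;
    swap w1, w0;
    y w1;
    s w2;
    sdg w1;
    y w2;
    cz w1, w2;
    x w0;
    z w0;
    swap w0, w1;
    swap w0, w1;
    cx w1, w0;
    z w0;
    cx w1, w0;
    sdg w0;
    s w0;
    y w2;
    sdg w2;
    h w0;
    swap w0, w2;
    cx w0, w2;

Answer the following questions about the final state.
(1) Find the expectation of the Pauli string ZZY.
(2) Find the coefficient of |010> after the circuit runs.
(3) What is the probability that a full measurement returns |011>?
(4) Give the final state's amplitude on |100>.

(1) In the final state, ZZY has expectation 0.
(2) The amplitude on |010> is sqrt(2)/2.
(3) Outcome |011> occurs with probability 1/2.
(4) |100> carries amplitude 0 in the final state.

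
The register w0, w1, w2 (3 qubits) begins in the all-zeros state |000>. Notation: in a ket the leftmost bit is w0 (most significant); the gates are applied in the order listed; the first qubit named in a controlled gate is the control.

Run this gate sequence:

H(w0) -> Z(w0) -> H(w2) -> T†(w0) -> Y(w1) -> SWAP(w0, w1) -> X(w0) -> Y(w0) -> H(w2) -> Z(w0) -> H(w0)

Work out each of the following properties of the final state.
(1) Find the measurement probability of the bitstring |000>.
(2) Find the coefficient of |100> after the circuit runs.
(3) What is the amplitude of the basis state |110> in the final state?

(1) A full measurement returns |000> with probability 1/4.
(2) The amplitude on |100> is -1/2.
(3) |110> carries amplitude -exp(3*I*pi/4)/2 in the final state.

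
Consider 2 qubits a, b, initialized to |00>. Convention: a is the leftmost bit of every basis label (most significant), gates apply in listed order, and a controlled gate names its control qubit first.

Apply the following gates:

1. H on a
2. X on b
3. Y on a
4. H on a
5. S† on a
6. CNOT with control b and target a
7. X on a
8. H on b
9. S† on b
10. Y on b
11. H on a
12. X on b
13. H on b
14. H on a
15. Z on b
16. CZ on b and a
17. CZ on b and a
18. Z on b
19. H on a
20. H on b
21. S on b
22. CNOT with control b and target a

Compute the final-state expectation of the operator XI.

The observable XI averages to -1. Key observation: the block from step 13 through step 20 cancels to the identity and can be dropped.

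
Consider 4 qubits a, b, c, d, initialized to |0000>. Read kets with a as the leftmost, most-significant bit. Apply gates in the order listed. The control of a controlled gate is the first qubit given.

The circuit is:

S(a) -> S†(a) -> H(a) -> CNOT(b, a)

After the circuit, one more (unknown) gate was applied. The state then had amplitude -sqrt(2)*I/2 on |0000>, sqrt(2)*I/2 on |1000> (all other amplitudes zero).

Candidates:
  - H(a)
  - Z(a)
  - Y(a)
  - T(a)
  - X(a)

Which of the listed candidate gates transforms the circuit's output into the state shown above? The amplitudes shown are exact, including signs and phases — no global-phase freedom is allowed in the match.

It was Y(a) that produced the state shown. Key observation: steps 1-2 multiply out to the identity, so the circuit reduces to the remaining gates.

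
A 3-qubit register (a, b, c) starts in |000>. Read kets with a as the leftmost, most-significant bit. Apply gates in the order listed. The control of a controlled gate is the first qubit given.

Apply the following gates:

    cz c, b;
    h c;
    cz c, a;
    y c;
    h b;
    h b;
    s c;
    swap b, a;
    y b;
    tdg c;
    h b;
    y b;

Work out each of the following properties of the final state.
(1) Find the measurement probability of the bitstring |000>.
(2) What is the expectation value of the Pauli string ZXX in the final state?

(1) Outcome |000> occurs with probability 1/4.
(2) In the final state, ZXX has expectation -sqrt(2)/2.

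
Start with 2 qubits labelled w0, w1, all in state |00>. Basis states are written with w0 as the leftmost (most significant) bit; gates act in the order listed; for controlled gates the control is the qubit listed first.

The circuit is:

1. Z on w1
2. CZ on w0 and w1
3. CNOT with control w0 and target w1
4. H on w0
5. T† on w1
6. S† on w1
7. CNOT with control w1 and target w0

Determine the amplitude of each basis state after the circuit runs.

The final amplitudes are sqrt(2)/2 on |00>, 0 on |01>, sqrt(2)/2 on |10>, 0 on |11>.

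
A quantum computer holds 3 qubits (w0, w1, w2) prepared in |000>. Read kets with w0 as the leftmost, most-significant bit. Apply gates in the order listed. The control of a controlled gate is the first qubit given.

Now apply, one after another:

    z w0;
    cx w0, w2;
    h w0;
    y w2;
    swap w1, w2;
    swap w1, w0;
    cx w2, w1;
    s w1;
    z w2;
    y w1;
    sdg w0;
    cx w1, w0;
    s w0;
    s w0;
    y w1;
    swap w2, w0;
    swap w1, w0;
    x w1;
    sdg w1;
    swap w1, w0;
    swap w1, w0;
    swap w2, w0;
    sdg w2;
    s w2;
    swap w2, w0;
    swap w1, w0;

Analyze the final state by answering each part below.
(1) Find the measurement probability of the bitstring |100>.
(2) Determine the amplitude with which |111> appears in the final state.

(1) The probability of measuring |100> is 1/2. Key observation: gates 21-26 undo each other exactly, leaving only the rest of the circuit to track.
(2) |111> carries amplitude -sqrt(2)/2 in the final state.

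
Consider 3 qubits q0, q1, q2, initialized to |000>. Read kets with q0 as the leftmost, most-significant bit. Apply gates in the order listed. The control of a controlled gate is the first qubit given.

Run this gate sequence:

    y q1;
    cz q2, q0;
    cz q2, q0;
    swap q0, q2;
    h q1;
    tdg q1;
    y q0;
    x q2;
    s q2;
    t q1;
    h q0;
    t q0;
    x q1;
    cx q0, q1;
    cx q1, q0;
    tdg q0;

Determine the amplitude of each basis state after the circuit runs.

After the circuit, the state carries amplitude 0 on |000>, I/2 on |001>, 0 on |010>, -exp(3*I*pi/4)/2 on |011>, 0 on |100>, I/2 on |101>, 0 on |110>, -exp(I*pi/4)/2 on |111>.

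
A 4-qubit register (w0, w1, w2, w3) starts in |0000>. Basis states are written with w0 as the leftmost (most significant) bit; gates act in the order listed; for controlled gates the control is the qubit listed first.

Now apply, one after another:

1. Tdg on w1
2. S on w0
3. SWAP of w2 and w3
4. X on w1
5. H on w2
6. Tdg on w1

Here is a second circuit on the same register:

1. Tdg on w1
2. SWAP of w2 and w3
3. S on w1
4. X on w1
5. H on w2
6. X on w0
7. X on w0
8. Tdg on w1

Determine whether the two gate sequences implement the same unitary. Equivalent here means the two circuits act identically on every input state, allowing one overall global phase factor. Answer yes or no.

No, they are not equivalent — no single phase factor reconciles the two unitaries.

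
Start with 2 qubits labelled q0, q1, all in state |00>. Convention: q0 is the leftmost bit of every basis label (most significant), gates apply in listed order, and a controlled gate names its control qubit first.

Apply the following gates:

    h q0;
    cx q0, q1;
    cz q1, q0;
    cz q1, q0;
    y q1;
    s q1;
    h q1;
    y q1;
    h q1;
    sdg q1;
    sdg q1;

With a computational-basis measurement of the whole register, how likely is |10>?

A full measurement returns |10> with probability 0.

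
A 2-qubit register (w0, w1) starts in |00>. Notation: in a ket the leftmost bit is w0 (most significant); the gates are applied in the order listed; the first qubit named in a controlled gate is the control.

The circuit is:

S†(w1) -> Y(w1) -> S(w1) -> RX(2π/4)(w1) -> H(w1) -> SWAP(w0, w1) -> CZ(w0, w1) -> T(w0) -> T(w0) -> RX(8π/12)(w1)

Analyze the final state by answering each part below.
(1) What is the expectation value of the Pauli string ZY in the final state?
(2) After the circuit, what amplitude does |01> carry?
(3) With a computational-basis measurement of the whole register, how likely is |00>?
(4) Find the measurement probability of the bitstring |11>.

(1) In the final state, ZY has expectation 0.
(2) |01> carries amplitude sqrt(3)*(1 + I)/4 in the final state.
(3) A full measurement returns |00> with probability 1/8.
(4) The probability of measuring |11> is 3/8.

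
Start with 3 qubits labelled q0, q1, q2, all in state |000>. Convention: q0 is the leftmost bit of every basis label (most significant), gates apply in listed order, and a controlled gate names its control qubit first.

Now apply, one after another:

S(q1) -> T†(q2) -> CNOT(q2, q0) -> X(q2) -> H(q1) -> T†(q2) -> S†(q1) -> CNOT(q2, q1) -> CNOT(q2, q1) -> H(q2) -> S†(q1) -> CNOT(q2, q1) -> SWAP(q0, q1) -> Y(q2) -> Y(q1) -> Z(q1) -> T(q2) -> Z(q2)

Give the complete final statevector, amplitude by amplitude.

The resulting statevector has amplitude 0 on |000>, 0 on |001>, exp(3*I*pi/4)/2 on |010>, -1/2 on |011>, 0 on |100>, 0 on |101>, -exp(3*I*pi/4)/2 on |110>, 1/2 on |111>.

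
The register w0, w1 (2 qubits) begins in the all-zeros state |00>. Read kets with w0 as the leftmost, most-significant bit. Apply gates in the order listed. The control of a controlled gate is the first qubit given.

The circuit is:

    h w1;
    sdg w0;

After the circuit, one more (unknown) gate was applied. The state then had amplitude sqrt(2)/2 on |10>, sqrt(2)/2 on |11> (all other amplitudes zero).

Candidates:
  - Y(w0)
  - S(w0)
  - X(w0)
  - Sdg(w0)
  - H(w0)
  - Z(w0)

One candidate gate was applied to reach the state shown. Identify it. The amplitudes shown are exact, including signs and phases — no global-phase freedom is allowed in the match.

It was X(w0) that produced the state shown.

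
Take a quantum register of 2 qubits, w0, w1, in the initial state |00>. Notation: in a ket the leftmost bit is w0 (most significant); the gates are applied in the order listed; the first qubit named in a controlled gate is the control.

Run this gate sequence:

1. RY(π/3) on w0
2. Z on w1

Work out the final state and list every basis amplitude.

The resulting statevector has amplitude sqrt(3)/2 on |00>, 0 on |01>, 1/2 on |10>, 0 on |11>.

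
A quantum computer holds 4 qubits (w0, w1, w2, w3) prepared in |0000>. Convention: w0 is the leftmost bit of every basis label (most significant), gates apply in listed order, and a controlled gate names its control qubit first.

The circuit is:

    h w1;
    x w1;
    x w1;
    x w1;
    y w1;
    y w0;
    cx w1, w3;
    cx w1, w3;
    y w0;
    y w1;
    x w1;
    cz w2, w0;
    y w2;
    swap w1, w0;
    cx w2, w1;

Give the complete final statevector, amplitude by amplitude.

The final amplitudes are sqrt(2)*I/2 on |0110>, sqrt(2)*I/2 on |1110>, and 0 on every other basis state. Key observation: the block from step 5 through step 10 cancels to the identity and can be dropped.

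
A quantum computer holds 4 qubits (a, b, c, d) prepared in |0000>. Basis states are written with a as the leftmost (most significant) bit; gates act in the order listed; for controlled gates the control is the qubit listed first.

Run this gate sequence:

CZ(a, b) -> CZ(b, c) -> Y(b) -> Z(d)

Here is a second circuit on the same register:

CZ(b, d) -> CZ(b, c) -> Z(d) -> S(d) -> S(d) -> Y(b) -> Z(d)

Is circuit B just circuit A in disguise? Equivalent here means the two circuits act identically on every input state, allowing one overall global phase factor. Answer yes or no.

No, they are not equivalent — no single phase factor reconciles the two unitaries.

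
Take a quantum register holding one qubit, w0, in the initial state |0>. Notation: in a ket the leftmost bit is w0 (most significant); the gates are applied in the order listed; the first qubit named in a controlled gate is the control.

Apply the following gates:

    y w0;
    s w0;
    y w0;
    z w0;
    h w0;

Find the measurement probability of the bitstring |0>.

A full measurement returns |0> with probability 1/2.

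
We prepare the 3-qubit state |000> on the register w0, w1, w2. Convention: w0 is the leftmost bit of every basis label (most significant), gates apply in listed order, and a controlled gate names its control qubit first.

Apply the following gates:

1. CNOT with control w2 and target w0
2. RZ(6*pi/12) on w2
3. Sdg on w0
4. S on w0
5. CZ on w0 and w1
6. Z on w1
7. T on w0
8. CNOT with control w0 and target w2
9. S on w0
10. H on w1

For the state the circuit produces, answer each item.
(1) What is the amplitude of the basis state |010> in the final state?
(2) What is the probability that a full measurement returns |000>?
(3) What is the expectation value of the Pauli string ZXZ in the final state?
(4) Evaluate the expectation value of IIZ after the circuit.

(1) The amplitude on |010> is -sqrt(2)*exp(3*I*pi/4)/2.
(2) Outcome |000> occurs with probability 1/2.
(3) The expectation value of ZXZ is 1.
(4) The observable IIZ averages to 1.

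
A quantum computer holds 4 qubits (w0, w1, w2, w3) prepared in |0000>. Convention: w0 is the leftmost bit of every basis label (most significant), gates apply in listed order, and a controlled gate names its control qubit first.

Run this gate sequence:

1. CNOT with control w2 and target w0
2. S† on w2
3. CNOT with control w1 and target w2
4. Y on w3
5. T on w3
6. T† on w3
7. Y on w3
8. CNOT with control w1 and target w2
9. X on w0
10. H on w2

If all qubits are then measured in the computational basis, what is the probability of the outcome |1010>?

The probability of measuring |1010> is 1/2. Key observation: the block from step 3 through step 8 cancels to the identity and can be dropped.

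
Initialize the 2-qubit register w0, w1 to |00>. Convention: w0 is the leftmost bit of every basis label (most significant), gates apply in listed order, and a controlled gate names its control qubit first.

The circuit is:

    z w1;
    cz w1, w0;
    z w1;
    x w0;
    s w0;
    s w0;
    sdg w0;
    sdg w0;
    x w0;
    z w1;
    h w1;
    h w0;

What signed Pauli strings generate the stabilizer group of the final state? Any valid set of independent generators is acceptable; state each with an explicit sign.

The stabilizer group can be generated by +XI, +IX, among other valid generating sets. Key observation: gates 3-10 undo each other exactly, leaving only the rest of the circuit to track.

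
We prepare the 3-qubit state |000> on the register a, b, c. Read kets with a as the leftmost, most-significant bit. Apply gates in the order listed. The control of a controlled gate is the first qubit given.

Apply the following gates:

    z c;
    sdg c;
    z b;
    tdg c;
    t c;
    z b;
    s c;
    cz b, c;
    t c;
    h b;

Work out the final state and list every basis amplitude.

The resulting statevector has amplitude sqrt(2)/2 on |000>, sqrt(2)/2 on |010>, and 0 on every other basis state. Key observation: gates 2-7 undo each other exactly, leaving only the rest of the circuit to track.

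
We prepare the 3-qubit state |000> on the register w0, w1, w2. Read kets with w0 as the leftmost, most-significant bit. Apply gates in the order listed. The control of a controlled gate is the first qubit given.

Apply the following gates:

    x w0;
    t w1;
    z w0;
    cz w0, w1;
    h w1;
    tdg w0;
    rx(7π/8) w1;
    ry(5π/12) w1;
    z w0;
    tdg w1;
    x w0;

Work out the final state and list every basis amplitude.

The resulting statevector has amplitude -sqrt(2)*I*sqrt(sqrt(2)/4 + 1/2)*exp(-I*pi/4)*sin(7*pi/16)/4 - sqrt(6)*I*sqrt(1/2 - sqrt(2)/4)*exp(-I*pi/4)*sin(7*pi/16)/4 - sqrt(2)*I*sqrt(1/2 - sqrt(2)/4)*exp(-I*pi/4)*sin(7*pi/16)/4 + sqrt(2)*sqrt(sqrt(2)/4 + 1/2)*exp(-I*pi/4)*cos(7*pi/16)/4 + sqrt(6)*sqrt(1/2 - sqrt(2)/4)*exp(-I*pi/4)*cos(7*pi/16)/4 + sqrt(2)*sqrt(1/2 - sqrt(2)/4)*exp(-I*pi/4)*cos(7*pi/16)/4 - sqrt(6)*sqrt(sqrt(2)/4 + 1/2)*exp(-I*pi/4)*cos(7*pi/16)/4 + sqrt(6)*I*sqrt(sqrt(2)/4 + 1/2)*exp(-I*pi/4)*sin(7*pi/16)/4 on |000>, -sqrt(6)*sqrt(sqrt(2)/4 + 1/2)*sin(7*pi/16)/4 - sqrt(2)*sqrt(sqrt(2)/4 + 1/2)*sin(7*pi/16)/4 - sqrt(6)*sqrt(1/2 - sqrt(2)/4)*sin(7*pi/16)/4 + sqrt(2)*sqrt(1/2 - sqrt(2)/4)*sin(7*pi/16)/4 - sqrt(6)*I*sqrt(sqrt(2)/4 + 1/2)*cos(7*pi/16)/4 - sqrt(2)*I*sqrt(sqrt(2)/4 + 1/2)*cos(7*pi/16)/4 - sqrt(6)*I*sqrt(1/2 - sqrt(2)/4)*cos(7*pi/16)/4 + sqrt(2)*I*sqrt(1/2 - sqrt(2)/4)*cos(7*pi/16)/4 on |010>, and 0 on every other basis state.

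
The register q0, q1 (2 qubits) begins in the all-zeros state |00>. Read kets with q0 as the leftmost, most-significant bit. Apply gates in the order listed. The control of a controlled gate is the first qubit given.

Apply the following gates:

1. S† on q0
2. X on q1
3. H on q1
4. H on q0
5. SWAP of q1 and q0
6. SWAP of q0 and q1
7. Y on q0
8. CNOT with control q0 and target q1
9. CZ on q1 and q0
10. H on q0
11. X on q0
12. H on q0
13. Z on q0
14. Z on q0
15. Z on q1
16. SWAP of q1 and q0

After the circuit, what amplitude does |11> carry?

|11> carries amplitude -I/2 in the final state. Key observation: the block from step 10 through step 13 cancels to the identity and can be dropped.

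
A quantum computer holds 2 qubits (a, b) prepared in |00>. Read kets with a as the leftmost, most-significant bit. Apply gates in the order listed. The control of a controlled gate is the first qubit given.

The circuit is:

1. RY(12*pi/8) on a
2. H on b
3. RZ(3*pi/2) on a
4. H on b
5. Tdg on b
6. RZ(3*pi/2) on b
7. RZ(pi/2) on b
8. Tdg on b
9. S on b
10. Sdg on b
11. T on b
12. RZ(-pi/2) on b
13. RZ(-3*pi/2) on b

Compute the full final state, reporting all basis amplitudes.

The final amplitudes are sqrt(2)*exp(I*pi/4)/2 on |00>, 0 on |01>, sqrt(2)*exp(3*I*pi/4)/2 on |10>, 0 on |11>. Key observation: steps 6-13 multiply out to the identity, so the circuit reduces to the remaining gates.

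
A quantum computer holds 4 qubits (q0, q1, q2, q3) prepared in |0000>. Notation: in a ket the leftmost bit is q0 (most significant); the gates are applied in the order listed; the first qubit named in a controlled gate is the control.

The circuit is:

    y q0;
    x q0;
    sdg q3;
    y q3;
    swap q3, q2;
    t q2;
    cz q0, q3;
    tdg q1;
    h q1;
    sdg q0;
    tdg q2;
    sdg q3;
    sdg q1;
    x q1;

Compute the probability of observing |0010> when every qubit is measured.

The probability of measuring |0010> is 1/2.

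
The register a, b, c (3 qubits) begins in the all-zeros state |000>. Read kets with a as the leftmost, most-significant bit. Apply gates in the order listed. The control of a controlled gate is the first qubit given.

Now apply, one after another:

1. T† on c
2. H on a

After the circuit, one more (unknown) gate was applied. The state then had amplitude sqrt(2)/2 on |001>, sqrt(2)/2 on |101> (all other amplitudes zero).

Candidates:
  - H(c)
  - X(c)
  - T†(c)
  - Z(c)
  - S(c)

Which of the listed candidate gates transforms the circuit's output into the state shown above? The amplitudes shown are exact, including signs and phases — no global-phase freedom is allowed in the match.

It was X(c) that produced the state shown.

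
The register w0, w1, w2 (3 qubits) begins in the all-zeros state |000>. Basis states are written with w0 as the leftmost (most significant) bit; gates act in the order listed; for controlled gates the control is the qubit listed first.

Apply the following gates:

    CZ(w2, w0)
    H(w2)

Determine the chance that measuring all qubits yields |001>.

The probability of measuring |001> is 1/2.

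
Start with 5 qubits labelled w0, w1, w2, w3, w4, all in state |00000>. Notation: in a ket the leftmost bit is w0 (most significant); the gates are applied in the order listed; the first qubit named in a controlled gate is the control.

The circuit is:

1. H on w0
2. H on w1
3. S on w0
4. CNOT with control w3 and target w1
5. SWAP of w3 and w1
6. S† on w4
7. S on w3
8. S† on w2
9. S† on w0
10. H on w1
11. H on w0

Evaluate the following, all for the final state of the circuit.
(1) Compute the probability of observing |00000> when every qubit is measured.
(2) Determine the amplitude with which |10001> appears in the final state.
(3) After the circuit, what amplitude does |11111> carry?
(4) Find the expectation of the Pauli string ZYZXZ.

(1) Outcome |00000> occurs with probability 1/4.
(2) The amplitude on |10001> is 0.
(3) The amplitude on |11111> is 0.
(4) In the final state, ZYZXZ has expectation 0.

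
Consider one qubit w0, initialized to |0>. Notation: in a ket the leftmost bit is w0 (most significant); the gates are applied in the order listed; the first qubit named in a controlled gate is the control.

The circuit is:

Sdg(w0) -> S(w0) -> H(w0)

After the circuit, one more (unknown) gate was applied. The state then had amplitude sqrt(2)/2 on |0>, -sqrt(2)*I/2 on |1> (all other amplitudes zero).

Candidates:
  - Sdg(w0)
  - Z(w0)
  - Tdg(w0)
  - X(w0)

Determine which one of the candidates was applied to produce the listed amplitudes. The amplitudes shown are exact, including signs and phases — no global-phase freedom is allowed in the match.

The applied gate was Sdg(w0).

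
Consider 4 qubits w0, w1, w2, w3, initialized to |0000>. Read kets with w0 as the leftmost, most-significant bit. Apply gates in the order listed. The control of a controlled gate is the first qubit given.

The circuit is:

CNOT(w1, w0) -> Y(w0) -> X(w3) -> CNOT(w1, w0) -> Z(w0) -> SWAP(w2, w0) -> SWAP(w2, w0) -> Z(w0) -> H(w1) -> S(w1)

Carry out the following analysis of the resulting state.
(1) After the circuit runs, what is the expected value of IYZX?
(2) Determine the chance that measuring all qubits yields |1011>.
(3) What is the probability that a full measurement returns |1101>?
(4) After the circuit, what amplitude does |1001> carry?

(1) The observable IYZX averages to 0. Key observation: gates 5-8 undo each other exactly, leaving only the rest of the circuit to track.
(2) A full measurement returns |1011> with probability 0.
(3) Outcome |1101> occurs with probability 1/2.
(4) The final state's coefficient on |1001> equals sqrt(2)*I/2.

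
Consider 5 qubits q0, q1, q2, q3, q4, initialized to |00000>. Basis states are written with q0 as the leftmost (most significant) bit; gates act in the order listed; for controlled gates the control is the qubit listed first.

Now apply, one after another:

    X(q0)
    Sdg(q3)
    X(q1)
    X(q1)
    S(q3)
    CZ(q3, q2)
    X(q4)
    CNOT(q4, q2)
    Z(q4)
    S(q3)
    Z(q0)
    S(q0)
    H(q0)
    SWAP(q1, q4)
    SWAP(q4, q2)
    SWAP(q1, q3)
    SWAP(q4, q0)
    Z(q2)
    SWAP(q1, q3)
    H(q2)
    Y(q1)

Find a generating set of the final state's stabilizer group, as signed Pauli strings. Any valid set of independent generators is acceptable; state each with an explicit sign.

One valid set of independent stabilizer generators is +IIXII, -IIIIX, -ZIIII, +IZIII, +IIIZI (any independent generating set of the same group is equally correct). Key observation: steps 3-4 multiply out to the identity, so the circuit reduces to the remaining gates.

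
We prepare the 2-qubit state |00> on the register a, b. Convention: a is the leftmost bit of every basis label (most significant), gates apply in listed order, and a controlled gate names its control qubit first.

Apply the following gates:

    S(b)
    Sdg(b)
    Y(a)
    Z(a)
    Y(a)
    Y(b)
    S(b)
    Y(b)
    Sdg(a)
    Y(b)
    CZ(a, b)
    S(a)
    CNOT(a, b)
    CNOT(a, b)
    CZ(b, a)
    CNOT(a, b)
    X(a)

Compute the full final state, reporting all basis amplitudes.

The final amplitudes are 1 on |11>, and 0 on every other basis state.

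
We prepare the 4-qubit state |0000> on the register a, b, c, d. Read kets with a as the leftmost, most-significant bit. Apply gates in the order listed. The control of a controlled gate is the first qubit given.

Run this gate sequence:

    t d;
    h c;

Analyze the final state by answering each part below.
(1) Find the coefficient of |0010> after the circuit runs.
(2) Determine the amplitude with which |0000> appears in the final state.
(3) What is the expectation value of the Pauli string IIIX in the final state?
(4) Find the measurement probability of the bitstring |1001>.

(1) The amplitude on |0010> is sqrt(2)/2.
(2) The final state's coefficient on |0000> equals sqrt(2)/2.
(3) In the final state, IIIX has expectation 0.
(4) Outcome |1001> occurs with probability 0.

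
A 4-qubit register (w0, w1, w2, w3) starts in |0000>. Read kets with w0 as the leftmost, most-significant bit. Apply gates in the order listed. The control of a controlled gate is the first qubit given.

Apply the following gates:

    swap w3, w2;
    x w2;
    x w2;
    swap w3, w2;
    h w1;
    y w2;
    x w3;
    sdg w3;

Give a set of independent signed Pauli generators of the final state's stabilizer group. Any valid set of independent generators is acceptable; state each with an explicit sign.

One valid set of independent stabilizer generators is +IXII, +ZIII, -IIZI, -IIIZ (any independent generating set of the same group is equally correct). Key observation: gates 1-4 undo each other exactly, leaving only the rest of the circuit to track.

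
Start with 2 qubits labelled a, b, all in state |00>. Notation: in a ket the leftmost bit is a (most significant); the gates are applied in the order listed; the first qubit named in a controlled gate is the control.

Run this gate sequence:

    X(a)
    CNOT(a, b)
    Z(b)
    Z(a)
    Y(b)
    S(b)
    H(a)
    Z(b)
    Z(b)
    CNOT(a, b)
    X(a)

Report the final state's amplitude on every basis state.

The final amplitudes are 0 on |00>, sqrt(2)*I/2 on |01>, -sqrt(2)*I/2 on |10>, 0 on |11>.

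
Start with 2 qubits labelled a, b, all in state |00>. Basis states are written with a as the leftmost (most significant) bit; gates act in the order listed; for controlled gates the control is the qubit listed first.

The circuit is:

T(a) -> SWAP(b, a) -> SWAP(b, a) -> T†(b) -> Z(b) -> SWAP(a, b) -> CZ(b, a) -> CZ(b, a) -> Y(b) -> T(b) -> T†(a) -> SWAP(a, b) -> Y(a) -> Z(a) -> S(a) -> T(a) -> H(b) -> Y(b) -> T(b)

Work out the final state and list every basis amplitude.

The final amplitudes are -sqrt(2)*exp(3*I*pi/4)/2 on |00>, -sqrt(2)/2 on |01>, 0 on |10>, 0 on |11>. Key observation: steps 2-3 multiply out to the identity, so the circuit reduces to the remaining gates.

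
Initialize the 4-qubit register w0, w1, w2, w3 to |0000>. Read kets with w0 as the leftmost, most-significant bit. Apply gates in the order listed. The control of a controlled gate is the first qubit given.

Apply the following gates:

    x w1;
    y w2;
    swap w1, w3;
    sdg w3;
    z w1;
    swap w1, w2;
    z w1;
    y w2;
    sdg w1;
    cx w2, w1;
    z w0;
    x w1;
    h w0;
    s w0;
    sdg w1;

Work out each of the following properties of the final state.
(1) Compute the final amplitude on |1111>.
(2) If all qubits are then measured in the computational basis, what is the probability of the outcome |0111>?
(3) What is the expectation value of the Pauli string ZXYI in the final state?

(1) The amplitude on |1111> is -sqrt(2)/2.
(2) The probability of measuring |0111> is 1/2.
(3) The expectation value of ZXYI is 0.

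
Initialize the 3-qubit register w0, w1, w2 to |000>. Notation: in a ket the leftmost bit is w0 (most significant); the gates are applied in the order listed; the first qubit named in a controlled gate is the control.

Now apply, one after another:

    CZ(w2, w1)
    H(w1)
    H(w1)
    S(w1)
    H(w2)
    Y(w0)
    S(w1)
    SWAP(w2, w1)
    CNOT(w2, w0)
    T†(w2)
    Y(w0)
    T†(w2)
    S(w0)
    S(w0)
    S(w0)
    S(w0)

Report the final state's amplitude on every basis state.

The resulting statevector has amplitude sqrt(2)/2 on |000>, sqrt(2)/2 on |010>, and 0 on every other basis state. Key observation: steps 13-16 multiply out to the identity, so the circuit reduces to the remaining gates.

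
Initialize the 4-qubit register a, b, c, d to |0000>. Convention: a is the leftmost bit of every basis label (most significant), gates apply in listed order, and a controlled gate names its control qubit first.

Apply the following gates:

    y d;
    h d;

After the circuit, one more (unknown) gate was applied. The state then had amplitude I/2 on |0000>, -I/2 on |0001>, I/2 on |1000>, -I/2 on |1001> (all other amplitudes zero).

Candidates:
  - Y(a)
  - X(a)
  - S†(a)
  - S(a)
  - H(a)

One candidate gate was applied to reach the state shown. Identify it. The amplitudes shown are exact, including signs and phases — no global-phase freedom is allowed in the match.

The unique candidate consistent with the amplitudes is H(a).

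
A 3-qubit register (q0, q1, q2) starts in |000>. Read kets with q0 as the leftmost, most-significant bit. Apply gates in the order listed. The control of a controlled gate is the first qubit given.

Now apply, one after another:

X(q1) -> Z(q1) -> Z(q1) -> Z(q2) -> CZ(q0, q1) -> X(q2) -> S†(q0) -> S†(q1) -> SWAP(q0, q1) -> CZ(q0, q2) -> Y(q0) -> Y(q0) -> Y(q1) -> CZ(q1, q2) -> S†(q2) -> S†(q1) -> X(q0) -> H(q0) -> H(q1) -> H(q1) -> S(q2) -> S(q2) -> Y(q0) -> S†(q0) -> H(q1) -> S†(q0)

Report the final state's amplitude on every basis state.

After the circuit, the state carries amplitude 0 on |000>, -I/2 on |001>, 0 on |010>, I/2 on |011>, 0 on |100>, -I/2 on |101>, 0 on |110>, I/2 on |111>.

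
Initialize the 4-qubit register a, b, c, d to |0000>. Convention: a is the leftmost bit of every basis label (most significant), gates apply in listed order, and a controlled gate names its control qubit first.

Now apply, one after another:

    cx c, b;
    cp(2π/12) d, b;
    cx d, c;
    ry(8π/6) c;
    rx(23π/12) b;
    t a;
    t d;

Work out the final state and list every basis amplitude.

The resulting statevector has amplitude sqrt(2 - sqrt(2))/8 + sqrt(3*sqrt(2) + 6)/8 on |0000>, -3*sqrt(sqrt(2) + 2)/8 - sqrt(6 - 3*sqrt(2))/8 on |0010>, -I*sqrt(6 - 3*sqrt(2))/8 + I*sqrt(sqrt(2) + 2)/8 on |0100>, -I*sqrt(3*sqrt(2) + 6)/8 + 3*I*sqrt(2 - sqrt(2))/8 on |0110>, and 0 on every other basis state.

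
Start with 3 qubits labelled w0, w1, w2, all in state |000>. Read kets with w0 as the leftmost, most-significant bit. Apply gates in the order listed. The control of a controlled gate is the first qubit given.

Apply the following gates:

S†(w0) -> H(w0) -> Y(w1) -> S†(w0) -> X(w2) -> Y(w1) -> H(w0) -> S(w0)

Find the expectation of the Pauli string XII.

In the final state, XII has expectation -1.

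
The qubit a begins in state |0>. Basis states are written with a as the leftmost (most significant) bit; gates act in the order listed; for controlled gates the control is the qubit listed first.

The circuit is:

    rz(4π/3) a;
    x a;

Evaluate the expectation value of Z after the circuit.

The expectation value of Z is -1.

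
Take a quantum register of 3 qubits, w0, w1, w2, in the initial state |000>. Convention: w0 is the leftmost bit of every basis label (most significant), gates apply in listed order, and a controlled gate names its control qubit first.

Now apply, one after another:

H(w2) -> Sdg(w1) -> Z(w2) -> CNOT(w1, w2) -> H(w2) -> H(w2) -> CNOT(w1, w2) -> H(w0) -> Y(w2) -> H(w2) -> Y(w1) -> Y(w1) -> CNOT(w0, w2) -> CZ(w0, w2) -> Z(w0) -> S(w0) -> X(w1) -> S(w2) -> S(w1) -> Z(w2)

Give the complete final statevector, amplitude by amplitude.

The resulting statevector has amplitude -sqrt(2)/2 on |010>, -sqrt(2)/2 on |111>, and 0 on every other basis state. Key observation: gates 4-7 undo each other exactly, leaving only the rest of the circuit to track.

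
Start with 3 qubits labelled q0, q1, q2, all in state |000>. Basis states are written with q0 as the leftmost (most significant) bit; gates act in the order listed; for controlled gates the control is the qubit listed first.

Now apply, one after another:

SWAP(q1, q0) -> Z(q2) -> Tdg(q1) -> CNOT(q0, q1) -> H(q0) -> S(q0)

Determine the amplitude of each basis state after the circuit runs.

The final amplitudes are sqrt(2)/2 on |000>, sqrt(2)*I/2 on |100>, and 0 on every other basis state.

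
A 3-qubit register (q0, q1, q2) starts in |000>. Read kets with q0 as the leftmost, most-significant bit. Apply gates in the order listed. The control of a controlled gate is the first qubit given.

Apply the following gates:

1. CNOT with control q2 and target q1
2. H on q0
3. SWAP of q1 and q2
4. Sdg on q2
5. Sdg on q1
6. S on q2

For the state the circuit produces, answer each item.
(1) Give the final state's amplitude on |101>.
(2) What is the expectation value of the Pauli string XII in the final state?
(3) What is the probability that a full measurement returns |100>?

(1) |101> carries amplitude 0 in the final state.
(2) In the final state, XII has expectation 1.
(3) The probability of measuring |100> is 1/2.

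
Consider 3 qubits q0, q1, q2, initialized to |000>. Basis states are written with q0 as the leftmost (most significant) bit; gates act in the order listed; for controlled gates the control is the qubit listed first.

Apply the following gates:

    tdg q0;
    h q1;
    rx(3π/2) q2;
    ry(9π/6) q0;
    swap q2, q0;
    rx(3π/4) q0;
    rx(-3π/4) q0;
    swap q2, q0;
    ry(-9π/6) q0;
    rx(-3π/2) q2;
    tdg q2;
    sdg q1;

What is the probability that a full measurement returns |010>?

A full measurement returns |010> with probability 1/2.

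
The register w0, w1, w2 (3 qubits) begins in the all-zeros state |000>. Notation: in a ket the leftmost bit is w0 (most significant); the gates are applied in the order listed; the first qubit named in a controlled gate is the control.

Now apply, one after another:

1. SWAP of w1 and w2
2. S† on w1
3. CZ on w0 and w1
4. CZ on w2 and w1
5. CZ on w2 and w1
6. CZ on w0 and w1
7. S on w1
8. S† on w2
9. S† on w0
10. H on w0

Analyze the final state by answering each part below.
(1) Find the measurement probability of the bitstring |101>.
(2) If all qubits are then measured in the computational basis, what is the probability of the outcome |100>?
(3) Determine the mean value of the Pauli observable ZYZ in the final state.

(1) The probability of measuring |101> is 0. Key observation: gates 2-7 undo each other exactly, leaving only the rest of the circuit to track.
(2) The probability of measuring |100> is 1/2.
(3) In the final state, ZYZ has expectation 0.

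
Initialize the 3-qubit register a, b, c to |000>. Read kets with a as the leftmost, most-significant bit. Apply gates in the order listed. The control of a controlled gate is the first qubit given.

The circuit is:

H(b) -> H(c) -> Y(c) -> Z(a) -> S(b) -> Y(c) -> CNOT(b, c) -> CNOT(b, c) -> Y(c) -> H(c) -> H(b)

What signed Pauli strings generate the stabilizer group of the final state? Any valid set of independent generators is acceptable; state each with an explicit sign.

The stabilizer group can be generated by -IYI, +ZII, -IIZ, among other valid generating sets.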